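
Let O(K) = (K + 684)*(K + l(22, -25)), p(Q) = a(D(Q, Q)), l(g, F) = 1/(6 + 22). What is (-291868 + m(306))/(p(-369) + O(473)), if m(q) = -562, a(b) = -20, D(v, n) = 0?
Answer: -1637608/3064781 ≈ -0.53433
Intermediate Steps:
l(g, F) = 1/28
p(Q) = -20
O(K) = (684 + K)*(1/28 + K) (O(K) = (K + 684)*(K + 1/28) = (684 + K)*(1/28 + K))
(-291868 + m(306))/(p(-369) + O(473)) = (-291868 - 562)/(-20 + (171/7 + 473² + (19153/28)*473)) = -292430/(-20 + (171/7 + 223729 + 9059369/28)) = -292430/(-20 + 15324465/28) = -292430/15323905/28 = -292430*28/15323905 = -1637608/3064781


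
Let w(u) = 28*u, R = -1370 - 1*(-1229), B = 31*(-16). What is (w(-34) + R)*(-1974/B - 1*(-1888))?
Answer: -512847623/248 ≈ -2.0679e+6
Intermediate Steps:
B = -496
R = -141 (R = -1370 + 1229 = -141)
(w(-34) + R)*(-1974/B - 1*(-1888)) = (28*(-34) - 141)*(-1974/(-496) - 1*(-1888)) = (-952 - 141)*(-1974*(-1/496) + 1888) = -1093*(987/248 + 1888) = -1093*469211/248 = -512847623/248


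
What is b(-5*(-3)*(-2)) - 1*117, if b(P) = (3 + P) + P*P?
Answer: 756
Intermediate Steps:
b(P) = 3 + P + P**2 (b(P) = (3 + P) + P**2 = 3 + P + P**2)
b(-5*(-3)*(-2)) - 1*117 = (3 - 5*(-3)*(-2) + (-5*(-3)*(-2))**2) - 1*117 = (3 + 15*(-2) + (15*(-2))**2) - 117 = (3 - 30 + (-30)**2) - 117 = (3 - 30 + 900) - 117 = 873 - 117 = 756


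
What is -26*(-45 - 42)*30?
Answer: 67860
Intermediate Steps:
-26*(-45 - 42)*30 = -26*(-87)*30 = 2262*30 = 67860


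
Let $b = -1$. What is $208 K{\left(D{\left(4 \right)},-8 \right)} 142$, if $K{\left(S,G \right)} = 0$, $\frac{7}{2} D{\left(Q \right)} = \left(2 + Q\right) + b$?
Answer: $0$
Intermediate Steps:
$D{\left(Q \right)} = \frac{2}{7} + \frac{2 Q}{7}$ ($D{\left(Q \right)} = \frac{2 \left(\left(2 + Q\right) - 1\right)}{7} = \frac{2 \left(1 + Q\right)}{7} = \frac{2}{7} + \frac{2 Q}{7}$)
$208 K{\left(D{\left(4 \right)},-8 \right)} 142 = 208 \cdot 0 \cdot 142 = 0 \cdot 142 = 0$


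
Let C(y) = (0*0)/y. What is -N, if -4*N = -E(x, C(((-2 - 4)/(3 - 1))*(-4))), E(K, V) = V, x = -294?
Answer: 0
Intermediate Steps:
C(y) = 0 (C(y) = 0/y = 0)
N = 0 (N = -(-1)*0/4 = -1/4*0 = 0)
-N = -1*0 = 0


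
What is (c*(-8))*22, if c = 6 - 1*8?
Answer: 352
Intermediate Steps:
c = -2 (c = 6 - 8 = -2)
(c*(-8))*22 = -2*(-8)*22 = 16*22 = 352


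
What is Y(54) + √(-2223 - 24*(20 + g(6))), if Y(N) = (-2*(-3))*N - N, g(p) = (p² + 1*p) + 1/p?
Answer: 270 + I*√3715 ≈ 270.0 + 60.951*I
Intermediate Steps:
g(p) = p + 1/p + p² (g(p) = (p² + p) + 1/p = (p + p²) + 1/p = p + 1/p + p²)
Y(N) = 5*N (Y(N) = 6*N - N = 5*N)
Y(54) + √(-2223 - 24*(20 + g(6))) = 5*54 + √(-2223 - 24*(20 + (6 + 1/6 + 6²))) = 270 + √(-2223 - 24*(20 + (6 + ⅙ + 36))) = 270 + √(-2223 - 24*(20 + 253/6)) = 270 + √(-2223 - 24*373/6) = 270 + √(-2223 - 1492) = 270 + √(-3715) = 270 + I*√3715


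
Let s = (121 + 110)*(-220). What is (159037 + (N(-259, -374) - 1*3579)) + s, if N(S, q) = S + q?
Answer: 104005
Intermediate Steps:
s = -50820 (s = 231*(-220) = -50820)
(159037 + (N(-259, -374) - 1*3579)) + s = (159037 + ((-259 - 374) - 1*3579)) - 50820 = (159037 + (-633 - 3579)) - 50820 = (159037 - 4212) - 50820 = 154825 - 50820 = 104005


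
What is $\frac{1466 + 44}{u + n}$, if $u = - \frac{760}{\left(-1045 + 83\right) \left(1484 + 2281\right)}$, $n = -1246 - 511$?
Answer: $- \frac{109382286}{127274605} \approx -0.85942$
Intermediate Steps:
$n = -1757$
$u = \frac{76}{362193}$ ($u = - \frac{760}{\left(-962\right) 3765} = - \frac{760}{-3621930} = \left(-760\right) \left(- \frac{1}{3621930}\right) = \frac{76}{362193} \approx 0.00020983$)
$\frac{1466 + 44}{u + n} = \frac{1466 + 44}{\frac{76}{362193} - 1757} = \frac{1510}{- \frac{636373025}{362193}} = 1510 \left(- \frac{362193}{636373025}\right) = - \frac{109382286}{127274605}$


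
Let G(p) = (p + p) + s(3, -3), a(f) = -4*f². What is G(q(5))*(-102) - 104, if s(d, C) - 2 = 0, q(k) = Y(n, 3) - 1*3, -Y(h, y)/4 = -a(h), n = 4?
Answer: 52528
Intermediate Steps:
Y(h, y) = -16*h² (Y(h, y) = -(-4)*(-4*h²) = -16*h²)
q(k) = -259 (q(k) = -16*4² - 1*3 = -16*16 - 3 = -256 - 3 = -259)
s(d, C) = 2 (s(d, C) = 2 + 0 = 2)
G(p) = 2 + 2*p (G(p) = (p + p) + 2 = 2*p + 2 = 2 + 2*p)
G(q(5))*(-102) - 104 = (2 + 2*(-259))*(-102) - 104 = (2 - 518)*(-102) - 104 = -516*(-102) - 104 = 52632 - 104 = 52528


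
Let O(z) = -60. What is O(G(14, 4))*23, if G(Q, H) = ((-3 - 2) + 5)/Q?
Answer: -1380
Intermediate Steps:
G(Q, H) = 0 (G(Q, H) = (-5 + 5)/Q = 0/Q = 0)
O(G(14, 4))*23 = -60*23 = -1380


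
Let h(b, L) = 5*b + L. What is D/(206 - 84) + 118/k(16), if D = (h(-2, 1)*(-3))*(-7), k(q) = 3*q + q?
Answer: 575/1952 ≈ 0.29457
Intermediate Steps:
h(b, L) = L + 5*b
k(q) = 4*q
D = -189 (D = ((1 + 5*(-2))*(-3))*(-7) = ((1 - 10)*(-3))*(-7) = -9*(-3)*(-7) = 27*(-7) = -189)
D/(206 - 84) + 118/k(16) = -189/(206 - 84) + 118/((4*16)) = -189/122 + 118/64 = -189*1/122 + 118*(1/64) = -189/122 + 59/32 = 575/1952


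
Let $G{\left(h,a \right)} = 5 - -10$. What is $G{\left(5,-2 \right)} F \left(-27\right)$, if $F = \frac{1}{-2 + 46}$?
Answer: $- \frac{405}{44} \approx -9.2045$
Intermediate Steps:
$F = \frac{1}{44} \approx 0.022727$
$G{\left(h,a \right)} = 15$ ($G{\left(h,a \right)} = 5 + 10 = 15$)
$G{\left(5,-2 \right)} F \left(-27\right) = 15 \cdot \frac{1}{44} \left(-27\right) = \frac{15}{44} \left(-27\right) = - \frac{405}{44}$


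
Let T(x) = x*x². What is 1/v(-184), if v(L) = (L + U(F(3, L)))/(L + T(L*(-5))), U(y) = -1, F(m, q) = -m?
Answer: -778687816/185 ≈ -4.2091e+6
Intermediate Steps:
T(x) = x³
v(L) = (-1 + L)/(L - 125*L³) (v(L) = (L - 1)/(L + (L*(-5))³) = (-1 + L)/(L + (-5*L)³) = (-1 + L)/(L - 125*L³))
1/v(-184) = 1/((1 - 1*(-184))/(-1*(-184) + 125*(-184)³)) = 1/((1 + 184)/(184 + 125*(-6229504))) = 1/(185/(184 - 778688000)) = 1/(185/(-778687816)) = 1/(-1/778687816*185) = 1/(-185/778687816) = -778687816/185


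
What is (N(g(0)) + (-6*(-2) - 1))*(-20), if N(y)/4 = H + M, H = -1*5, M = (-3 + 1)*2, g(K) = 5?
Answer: 500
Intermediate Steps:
M = -4 (M = -2*2 = -4)
H = -5
N(y) = -36 (N(y) = 4*(-5 - 4) = 4*(-9) = -36)
(N(g(0)) + (-6*(-2) - 1))*(-20) = (-36 + (-6*(-2) - 1))*(-20) = (-36 + (12 - 1))*(-20) = (-36 + 11)*(-20) = -25*(-20) = 500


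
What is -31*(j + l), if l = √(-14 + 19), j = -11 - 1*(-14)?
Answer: -93 - 31*√5 ≈ -162.32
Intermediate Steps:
j = 3 (j = -11 + 14 = 3)
l = √5 ≈ 2.2361
-31*(j + l) = -31*(3 + √5) = -93 - 31*√5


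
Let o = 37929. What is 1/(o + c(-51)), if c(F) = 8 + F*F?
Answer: 1/40538 ≈ 2.4668e-5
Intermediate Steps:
c(F) = 8 + F**2
1/(o + c(-51)) = 1/(37929 + (8 + (-51)**2)) = 1/(37929 + (8 + 2601)) = 1/(37929 + 2609) = 1/40538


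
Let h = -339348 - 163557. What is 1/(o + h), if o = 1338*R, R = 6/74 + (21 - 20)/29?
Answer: -1073/539451153 ≈ -1.9891e-6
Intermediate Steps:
h = -502905
R = 124/1073 (R = 6*(1/74) + 1*(1/29) = 3/37 + 1/29 = 124/1073 ≈ 0.11556)
o = 165912/1073 (o = 1338*(124/1073) = 165912/1073 ≈ 154.62)
1/(o + h) = 1/(165912/1073 - 502905) = 1/(-539451153/1073) = -1073/539451153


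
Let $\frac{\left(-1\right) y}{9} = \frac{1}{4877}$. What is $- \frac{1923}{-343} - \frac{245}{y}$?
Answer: $\frac{409856002}{3087} \approx 1.3277 \cdot 10^{5}$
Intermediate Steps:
$y = - \frac{9}{4877} \approx -0.0018454$
$- \frac{1923}{-343} - \frac{245}{y} = - \frac{1923}{-343} - \frac{245}{- \frac{9}{4877}} = \left(-1923\right) \left(- \frac{1}{343}\right) - - \frac{1194865}{9} = \frac{1923}{343} + \frac{1194865}{9} = \frac{409856002}{3087}$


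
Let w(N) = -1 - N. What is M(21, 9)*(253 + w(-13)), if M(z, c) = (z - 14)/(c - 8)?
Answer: 1855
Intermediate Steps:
M(z, c) = (-14 + z)/(-8 + c)
M(21, 9)*(253 + w(-13)) = ((-14 + 21)/(-8 + 9))*(253 + (-1 - 1*(-13))) = (7/1)*(253 + (-1 + 13)) = (1*7)*(253 + 12) = 7*265 = 1855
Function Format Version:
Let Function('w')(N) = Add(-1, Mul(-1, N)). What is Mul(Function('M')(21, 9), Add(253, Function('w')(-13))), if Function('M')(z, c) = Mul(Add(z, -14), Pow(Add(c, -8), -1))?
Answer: 1855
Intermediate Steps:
Function('M')(z, c) = Mul(Pow(Add(-8, c), -1), Add(-14, z)) (Function('M')(z, c) = Mul(Add(-14, z), Pow(Add(-8, c), -1)) = Mul(Pow(Add(-8, c), -1), Add(-14, z)))
Mul(Function('M')(21, 9), Add(253, Function('w')(-13))) = Mul(Mul(Pow(Add(-8, 9), -1), Add(-14, 21)), Add(253, Add(-1, Mul(-1, -13)))) = Mul(Mul(Pow(1, -1), 7), Add(253, Add(-1, 13))) = Mul(Mul(1, 7), Add(253, 12)) = Mul(7, 265) = 1855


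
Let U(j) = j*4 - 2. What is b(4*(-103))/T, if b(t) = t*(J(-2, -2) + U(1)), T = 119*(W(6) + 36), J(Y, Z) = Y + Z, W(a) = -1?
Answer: 824/4165 ≈ 0.19784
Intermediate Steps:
U(j) = -2 + 4*j (U(j) = 4*j - 2 = -2 + 4*j)
T = 4165 (T = 119*(-1 + 36) = 119*35 = 4165)
b(t) = -2*t (b(t) = t*((-2 - 2) + (-2 + 4*1)) = t*(-4 + (-2 + 4)) = t*(-4 + 2) = t*(-2) = -2*t)
b(4*(-103))/T = -8*(-103)/4165 = -2*(-412)*(1/4165) = 824*(1/4165) = 824/4165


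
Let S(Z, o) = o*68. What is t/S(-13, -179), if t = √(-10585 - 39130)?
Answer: -I*√49715/12172 ≈ -0.018318*I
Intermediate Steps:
S(Z, o) = 68*o
t = I*√49715 (t = √(-49715) = I*√49715 ≈ 222.97*I)
t/S(-13, -179) = (I*√49715)/((68*(-179))) = (I*√49715)/(-12172) = (I*√49715)*(-1/12172) = -I*√49715/12172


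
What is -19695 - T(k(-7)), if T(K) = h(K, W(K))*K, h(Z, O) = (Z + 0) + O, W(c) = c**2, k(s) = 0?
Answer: -19695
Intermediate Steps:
h(Z, O) = O + Z (h(Z, O) = Z + O = O + Z)
T(K) = K*(K + K**2) (T(K) = (K**2 + K)*K = (K + K**2)*K = K*(K + K**2))
-19695 - T(k(-7)) = -19695 - 0**2*(1 + 0) = -19695 - 0 = -19695 - 1*0 = -19695 + 0 = -19695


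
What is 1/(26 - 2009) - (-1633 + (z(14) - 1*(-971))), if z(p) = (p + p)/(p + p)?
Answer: 1310762/1983 ≈ 661.00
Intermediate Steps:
z(p) = 1 (z(p) = (2*p)/((2*p)) = (2*p)*(1/(2*p)) = 1)
1/(26 - 2009) - (-1633 + (z(14) - 1*(-971))) = 1/(26 - 2009) - (-1633 + (1 - 1*(-971))) = 1/(-1983) - (-1633 + (1 + 971)) = -1/1983 - (-1633 + 972) = -1/1983 - 1*(-661) = -1/1983 + 661 = 1310762/1983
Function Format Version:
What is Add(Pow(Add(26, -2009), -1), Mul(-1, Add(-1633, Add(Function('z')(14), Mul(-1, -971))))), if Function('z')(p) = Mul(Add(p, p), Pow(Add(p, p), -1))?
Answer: Rational(1310762, 1983) ≈ 661.00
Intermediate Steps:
Function('z')(p) = 1 (Function('z')(p) = Mul(Mul(2, p), Pow(Mul(2, p), -1)) = Mul(Mul(2, p), Mul(Rational(1, 2), Pow(p, -1))) = 1)
Add(Pow(Add(26, -2009), -1), Mul(-1, Add(-1633, Add(Function('z')(14), Mul(-1, -971))))) = Add(Pow(Add(26, -2009), -1), Mul(-1, Add(-1633, Add(1, Mul(-1, -971))))) = Add(Pow(-1983, -1), Mul(-1, Add(-1633, Add(1, 971)))) = Add(Rational(-1, 1983), Mul(-1, Add(-1633, 972))) = Add(Rational(-1, 1983), Mul(-1, -661)) = Add(Rational(-1, 1983), 661) = Rational(1310762, 1983)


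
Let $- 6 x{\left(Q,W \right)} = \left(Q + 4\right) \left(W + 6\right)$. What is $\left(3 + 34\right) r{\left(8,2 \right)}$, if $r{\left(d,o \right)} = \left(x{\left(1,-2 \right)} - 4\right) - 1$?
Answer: $- \frac{925}{3} \approx -308.33$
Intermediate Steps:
$x{\left(Q,W \right)} = - \frac{\left(4 + Q\right) \left(6 + W\right)}{6}$ ($x{\left(Q,W \right)} = - \frac{\left(Q + 4\right) \left(W + 6\right)}{6} = - \frac{\left(4 + Q\right) \left(6 + W\right)}{6}$)
$r{\left(d,o \right)} = - \frac{25}{3}$ ($r{\left(d,o \right)} = \left(\left(-4 - 1 - - \frac{4}{3} - \frac{1}{6} \left(-2\right)\right) - 4\right) - 1 = \left(\left(-4 - 1 + \frac{4}{3} + \frac{1}{3}\right) - 4\right) - 1 = \left(- \frac{10}{3} - 4\right) - 1 = - \frac{22}{3} - 1 = - \frac{25}{3}$)
$\left(3 + 34\right) r{\left(8,2 \right)} = \left(3 + 34\right) \left(- \frac{25}{3}\right) = 37 \left(- \frac{25}{3}\right) = - \frac{925}{3}$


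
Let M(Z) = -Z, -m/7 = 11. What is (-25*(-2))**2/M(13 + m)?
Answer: 625/16 ≈ 39.063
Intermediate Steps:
m = -77 (m = -7*11 = -77)
(-25*(-2))**2/M(13 + m) = (-25*(-2))**2/((-(13 - 77))) = 50**2/((-1*(-64))) = 2500/64 = 2500*(1/64) = 625/16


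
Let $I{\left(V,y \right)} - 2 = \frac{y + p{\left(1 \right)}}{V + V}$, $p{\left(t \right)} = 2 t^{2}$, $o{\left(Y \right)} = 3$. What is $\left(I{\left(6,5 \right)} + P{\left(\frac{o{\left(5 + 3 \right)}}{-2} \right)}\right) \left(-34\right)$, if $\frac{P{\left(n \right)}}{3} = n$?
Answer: $\frac{391}{6} \approx 65.167$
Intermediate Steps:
$I{\left(V,y \right)} = 2 + \frac{2 + y}{2 V}$ ($I{\left(V,y \right)} = 2 + \frac{y + 2 \cdot 1^{2}}{V + V} = 2 + \frac{y + 2 \cdot 1}{2 V} = 2 + \left(y + 2\right) \frac{1}{2 V} = 2 + \left(2 + y\right) \frac{1}{2 V} = 2 + \frac{2 + y}{2 V}$)
$P{\left(n \right)} = 3 n$
$\left(I{\left(6,5 \right)} + P{\left(\frac{o{\left(5 + 3 \right)}}{-2} \right)}\right) \left(-34\right) = \left(\frac{2 + 5 + 4 \cdot 6}{2 \cdot 6} + 3 \frac{3}{-2}\right) \left(-34\right) = \left(\frac{1}{2} \cdot \frac{1}{6} \left(2 + 5 + 24\right) + 3 \cdot 3 \left(- \frac{1}{2}\right)\right) \left(-34\right) = \left(\frac{1}{2} \cdot \frac{1}{6} \cdot 31 + 3 \left(- \frac{3}{2}\right)\right) \left(-34\right) = \left(\frac{31}{12} - \frac{9}{2}\right) \left(-34\right) = \left(- \frac{23}{12}\right) \left(-34\right) = \frac{391}{6}$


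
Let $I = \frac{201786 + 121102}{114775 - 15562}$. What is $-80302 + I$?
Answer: $- \frac{7966679438}{99213} \approx -80299.0$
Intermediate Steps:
$I = \frac{322888}{99213} \approx 3.2545$
$-80302 + I = -80302 + \frac{322888}{99213} = - \frac{7966679438}{99213}$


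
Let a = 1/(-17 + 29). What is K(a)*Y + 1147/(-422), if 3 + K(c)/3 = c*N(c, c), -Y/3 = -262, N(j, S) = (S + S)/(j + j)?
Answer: -1451726/211 ≈ -6880.2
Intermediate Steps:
N(j, S) = S/j (N(j, S) = (2*S)/((2*j)) = (2*S)*(1/(2*j)) = S/j)
Y = 786 (Y = -3*(-262) = 786)
a = 1/12 ≈ 0.083333
K(c) = -9 + 3*c (K(c) = -9 + 3*(c*(c/c)) = -9 + 3*(c*1) = -9 + 3*c)
K(a)*Y + 1147/(-422) = (-9 + 3*(1/12))*786 + 1147/(-422) = (-9 + 1/4)*786 + 1147*(-1/422) = -35/4*786 - 1147/422 = -13755/2 - 1147/422 = -1451726/211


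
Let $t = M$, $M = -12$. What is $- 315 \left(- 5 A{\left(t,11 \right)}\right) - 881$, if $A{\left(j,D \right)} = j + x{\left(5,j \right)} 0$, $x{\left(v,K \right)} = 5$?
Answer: $-19781$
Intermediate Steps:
$t = -12$
$A{\left(j,D \right)} = j$ ($A{\left(j,D \right)} = j + 5 \cdot 0 = j + 0 = j$)
$- 315 \left(- 5 A{\left(t,11 \right)}\right) - 881 = - 315 \left(\left(-5\right) \left(-12\right)\right) - 881 = \left(-315\right) 60 - 881 = -18900 - 881 = -19781$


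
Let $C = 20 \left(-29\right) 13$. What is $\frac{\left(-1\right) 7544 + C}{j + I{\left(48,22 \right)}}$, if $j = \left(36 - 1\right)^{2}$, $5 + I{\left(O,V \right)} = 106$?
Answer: $- \frac{2514}{221} \approx -11.376$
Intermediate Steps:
$C = -7540$ ($C = \left(-580\right) 13 = -7540$)
$I{\left(O,V \right)} = 101$ ($I{\left(O,V \right)} = -5 + 106 = 101$)
$j = 1225$ ($j = 35^{2} = 1225$)
$\frac{\left(-1\right) 7544 + C}{j + I{\left(48,22 \right)}} = \frac{\left(-1\right) 7544 - 7540}{1225 + 101} = \frac{-7544 - 7540}{1326} = \left(-15084\right) \frac{1}{1326} = - \frac{2514}{221}$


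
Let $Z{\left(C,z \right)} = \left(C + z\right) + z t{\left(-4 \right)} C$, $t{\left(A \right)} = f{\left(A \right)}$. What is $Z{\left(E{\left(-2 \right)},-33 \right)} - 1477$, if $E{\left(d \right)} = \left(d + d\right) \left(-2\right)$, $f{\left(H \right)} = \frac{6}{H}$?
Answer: $-1106$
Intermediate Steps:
$E{\left(d \right)} = - 4 d$ ($E{\left(d \right)} = 2 d \left(-2\right) = - 4 d$)
$t{\left(A \right)} = \frac{6}{A}$
$Z{\left(C,z \right)} = C + z - \frac{3 C z}{2}$ ($Z{\left(C,z \right)} = \left(C + z\right) + z \frac{6}{-4} C = \left(C + z\right) + z 6 \left(- \frac{1}{4}\right) C = \left(C + z\right) + z \left(- \frac{3}{2}\right) C = \left(C + z\right) + - \frac{3 z}{2} C = \left(C + z\right) - \frac{3 C z}{2} = C + z - \frac{3 C z}{2}$)
$Z{\left(E{\left(-2 \right)},-33 \right)} - 1477 = \left(\left(-4\right) \left(-2\right) - 33 - \frac{3}{2} \left(\left(-4\right) \left(-2\right)\right) \left(-33\right)\right) - 1477 = \left(8 - 33 - 12 \left(-33\right)\right) - 1477 = \left(8 - 33 + 396\right) - 1477 = 371 - 1477 = -1106$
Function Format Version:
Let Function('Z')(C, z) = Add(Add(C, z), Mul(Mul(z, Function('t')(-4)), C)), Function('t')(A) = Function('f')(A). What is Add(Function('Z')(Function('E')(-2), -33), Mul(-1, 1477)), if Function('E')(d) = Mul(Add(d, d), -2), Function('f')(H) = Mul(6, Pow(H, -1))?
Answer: -1106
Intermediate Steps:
Function('E')(d) = Mul(-4, d) (Function('E')(d) = Mul(Mul(2, d), -2) = Mul(-4, d))
Function('t')(A) = Mul(6, Pow(A, -1))
Function('Z')(C, z) = Add(C, z, Mul(Rational(-3, 2), C, z)) (Function('Z')(C, z) = Add(Add(C, z), Mul(Mul(z, Mul(6, Pow(-4, -1))), C)) = Add(Add(C, z), Mul(Mul(z, Mul(6, Rational(-1, 4))), C)) = Add(Add(C, z), Mul(Mul(z, Rational(-3, 2)), C)) = Add(Add(C, z), Mul(Mul(Rational(-3, 2), z), C)) = Add(Add(C, z), Mul(Rational(-3, 2), C, z)) = Add(C, z, Mul(Rational(-3, 2), C, z)))
Add(Function('Z')(Function('E')(-2), -33), Mul(-1, 1477)) = Add(Add(Mul(-4, -2), -33, Mul(Rational(-3, 2), Mul(-4, -2), -33)), Mul(-1, 1477)) = Add(Add(8, -33, Mul(Rational(-3, 2), 8, -33)), -1477) = Add(Add(8, -33, 396), -1477) = Add(371, -1477) = -1106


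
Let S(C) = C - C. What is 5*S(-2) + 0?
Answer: 0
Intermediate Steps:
S(C) = 0
5*S(-2) + 0 = 5*0 + 0 = 0 + 0 = 0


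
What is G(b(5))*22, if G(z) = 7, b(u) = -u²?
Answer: 154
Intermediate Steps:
G(b(5))*22 = 7*22 = 154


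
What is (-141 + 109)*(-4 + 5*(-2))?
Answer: 448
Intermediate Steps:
(-141 + 109)*(-4 + 5*(-2)) = -32*(-4 - 10) = -32*(-14) = 448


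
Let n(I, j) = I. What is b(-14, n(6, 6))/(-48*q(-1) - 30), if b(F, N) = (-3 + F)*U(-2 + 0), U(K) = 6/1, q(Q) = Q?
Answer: -17/3 ≈ -5.6667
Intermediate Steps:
U(K) = 6 (U(K) = 6*1 = 6)
b(F, N) = -18 + 6*F (b(F, N) = (-3 + F)*6 = -18 + 6*F)
b(-14, n(6, 6))/(-48*q(-1) - 30) = (-18 + 6*(-14))/(-48*(-1) - 30) = (-18 - 84)/(48 - 30) = -102/18 = -102*1/18 = -17/3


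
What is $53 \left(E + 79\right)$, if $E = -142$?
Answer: $-3339$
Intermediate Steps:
$53 \left(E + 79\right) = 53 \left(-142 + 79\right) = 53 \left(-63\right) = -3339$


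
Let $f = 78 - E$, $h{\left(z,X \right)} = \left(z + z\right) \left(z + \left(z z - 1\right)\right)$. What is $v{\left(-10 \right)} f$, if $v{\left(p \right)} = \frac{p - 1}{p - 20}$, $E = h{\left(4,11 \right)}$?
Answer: $- \frac{407}{15} \approx -27.133$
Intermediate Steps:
$h{\left(z,X \right)} = 2 z \left(-1 + z + z^{2}\right)$ ($h{\left(z,X \right)} = 2 z \left(z + \left(z^{2} - 1\right)\right) = 2 z \left(z + \left(-1 + z^{2}\right)\right) = 2 z \left(-1 + z + z^{2}\right)$)
$E = 152$ ($E = 2 \cdot 4 \left(-1 + 4 + 4^{2}\right) = 2 \cdot 4 \left(-1 + 4 + 16\right) = 2 \cdot 4 \cdot 19 = 152$)
$v{\left(p \right)} = \frac{-1 + p}{-20 + p}$
$f = -74$ ($f = 78 - 152 = -74$)
$v{\left(-10 \right)} f = \frac{-1 - 10}{-20 - 10} \left(-74\right) = \frac{1}{-30} \left(-11\right) \left(-74\right) = \left(- \frac{1}{30}\right) \left(-11\right) \left(-74\right) = \frac{11}{30} \left(-74\right) = - \frac{407}{15}$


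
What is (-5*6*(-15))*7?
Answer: 3150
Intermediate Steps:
(-5*6*(-15))*7 = -30*(-15)*7 = 450*7 = 3150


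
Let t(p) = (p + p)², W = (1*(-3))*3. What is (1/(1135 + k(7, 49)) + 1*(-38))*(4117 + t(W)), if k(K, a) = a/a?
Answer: -191704647/1136 ≈ -1.6875e+5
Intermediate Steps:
k(K, a) = 1
W = -9 (W = -3*3 = -9)
t(p) = 4*p² (t(p) = (2*p)² = 4*p²)
(1/(1135 + k(7, 49)) + 1*(-38))*(4117 + t(W)) = (1/(1135 + 1) + 1*(-38))*(4117 + 4*(-9)²) = (1/1136 - 38)*(4117 + 4*81) = (1/1136 - 38)*(4117 + 324) = -43167/1136*4441 = -191704647/1136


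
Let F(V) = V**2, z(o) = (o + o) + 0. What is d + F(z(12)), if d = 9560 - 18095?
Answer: -7959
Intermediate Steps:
z(o) = 2*o (z(o) = 2*o + 0 = 2*o)
d = -8535
d + F(z(12)) = -8535 + (2*12)**2 = -8535 + 24**2 = -8535 + 576 = -7959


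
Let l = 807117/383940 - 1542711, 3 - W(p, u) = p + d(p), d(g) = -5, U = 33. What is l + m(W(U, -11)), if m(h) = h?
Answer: -197439084241/127980 ≈ -1.5427e+6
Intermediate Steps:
W(p, u) = 8 - p (W(p, u) = 3 - (p - 5) = 3 - (-5 + p) = 3 + (5 - p) = 8 - p)
l = -197435884741/127980 (l = 807117*(1/383940) - 1542711 = 269039/127980 - 1542711 = -197435884741/127980 ≈ -1.5427e+6)
l + m(W(U, -11)) = -197435884741/127980 + (8 - 1*33) = -197435884741/127980 + (8 - 33) = -197435884741/127980 - 25 = -197439084241/127980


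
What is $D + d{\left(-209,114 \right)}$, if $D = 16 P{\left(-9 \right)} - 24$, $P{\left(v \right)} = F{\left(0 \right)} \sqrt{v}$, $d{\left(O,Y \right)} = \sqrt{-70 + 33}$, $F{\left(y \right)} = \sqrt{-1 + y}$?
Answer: $-72 + i \sqrt{37} \approx -72.0 + 6.0828 i$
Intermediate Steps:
$d{\left(O,Y \right)} = i \sqrt{37}$ ($d{\left(O,Y \right)} = \sqrt{-37} = i \sqrt{37}$)
$P{\left(v \right)} = i \sqrt{v}$ ($P{\left(v \right)} = \sqrt{-1 + 0} \sqrt{v} = \sqrt{-1} \sqrt{v} = i \sqrt{v}$)
$D = -72$ ($D = 16 i \sqrt{-9} - 24 = 16 i 3 i - 24 = 16 \left(-3\right) - 24 = -48 - 24 = -72$)
$D + d{\left(-209,114 \right)} = -72 + i \sqrt{37}$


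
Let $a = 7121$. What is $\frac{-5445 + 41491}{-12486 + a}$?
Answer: $- \frac{36046}{5365} \approx -6.7187$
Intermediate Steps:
$\frac{-5445 + 41491}{-12486 + a} = \frac{-5445 + 41491}{-12486 + 7121} = \frac{36046}{-5365} = 36046 \left(- \frac{1}{5365}\right) = - \frac{36046}{5365}$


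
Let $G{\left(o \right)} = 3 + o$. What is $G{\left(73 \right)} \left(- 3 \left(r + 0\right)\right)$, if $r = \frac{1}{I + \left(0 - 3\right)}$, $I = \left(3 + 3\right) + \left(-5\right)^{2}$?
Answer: $- \frac{57}{7} \approx -8.1429$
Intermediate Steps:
$I = 31$ ($I = 6 + 25 = 31$)
$r = \frac{1}{28}$ ($r = \frac{1}{31 + \left(0 - 3\right)} = \frac{1}{31 - 3} = \frac{1}{28} \approx 0.035714$)
$G{\left(73 \right)} \left(- 3 \left(r + 0\right)\right) = \left(3 + 73\right) \left(- 3 \left(\frac{1}{28} + 0\right)\right) = 76 \left(\left(-3\right) \frac{1}{28}\right) = 76 \left(- \frac{3}{28}\right) = - \frac{57}{7}$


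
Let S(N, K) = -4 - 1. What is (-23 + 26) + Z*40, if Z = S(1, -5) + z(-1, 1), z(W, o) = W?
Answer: -237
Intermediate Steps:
S(N, K) = -5
Z = -6 (Z = -5 - 1 = -6)
(-23 + 26) + Z*40 = (-23 + 26) - 6*40 = 3 - 240 = -237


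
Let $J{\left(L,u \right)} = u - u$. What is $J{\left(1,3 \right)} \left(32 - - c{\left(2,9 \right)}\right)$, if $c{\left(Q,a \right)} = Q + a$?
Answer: $0$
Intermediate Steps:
$J{\left(L,u \right)} = 0$
$J{\left(1,3 \right)} \left(32 - - c{\left(2,9 \right)}\right) = 0 \left(32 + \left(\left(2 + 9\right) - 0\right)\right) = 0 \left(32 + \left(11 + 0\right)\right) = 0 \left(32 + 11\right) = 0 \cdot 43 = 0$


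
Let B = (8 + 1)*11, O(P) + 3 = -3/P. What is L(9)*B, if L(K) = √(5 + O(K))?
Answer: 33*√15 ≈ 127.81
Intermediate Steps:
O(P) = -3 - 3/P
L(K) = √(2 - 3/K) (L(K) = √(5 + (-3 - 3/K)) = √(2 - 3/K))
B = 99 (B = 9*11 = 99)
L(9)*B = √(2 - 3/9)*99 = √(2 - 3*⅑)*99 = √(2 - ⅓)*99 = √(5/3)*99 = (√15/3)*99 = 33*√15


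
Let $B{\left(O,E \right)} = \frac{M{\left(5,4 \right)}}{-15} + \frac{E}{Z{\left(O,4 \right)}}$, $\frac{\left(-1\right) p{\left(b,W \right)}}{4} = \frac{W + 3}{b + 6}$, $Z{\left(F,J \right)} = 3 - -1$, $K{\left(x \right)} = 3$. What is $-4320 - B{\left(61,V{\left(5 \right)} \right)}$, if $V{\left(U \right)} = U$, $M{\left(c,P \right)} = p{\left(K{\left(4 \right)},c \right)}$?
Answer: $- \frac{2333603}{540} \approx -4321.5$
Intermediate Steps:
$Z{\left(F,J \right)} = 4$ ($Z{\left(F,J \right)} = 3 + 1 = 4$)
$p{\left(b,W \right)} = - \frac{4 \left(3 + W\right)}{6 + b}$ ($p{\left(b,W \right)} = - 4 \frac{W + 3}{b + 6} = - 4 \frac{3 + W}{6 + b} = - \frac{4 \left(3 + W\right)}{6 + b}$)
$M{\left(c,P \right)} = - \frac{4}{3} - \frac{4 c}{9}$ ($M{\left(c,P \right)} = \frac{4 \left(-3 - c\right)}{6 + 3} = \frac{4 \left(-3 - c\right)}{9} = 4 \cdot \frac{1}{9} \left(-3 - c\right) = - \frac{4}{3} - \frac{4 c}{9}$)
$B{\left(O,E \right)} = \frac{32}{135} + \frac{E}{4}$ ($B{\left(O,E \right)} = \frac{- \frac{4}{3} - \frac{20}{9}}{-15} + \frac{E}{4} = \left(- \frac{4}{3} - \frac{20}{9}\right) \left(- \frac{1}{15}\right) + E \frac{1}{4} = \left(- \frac{32}{9}\right) \left(- \frac{1}{15}\right) + \frac{E}{4} = \frac{32}{135} + \frac{E}{4}$)
$-4320 - B{\left(61,V{\left(5 \right)} \right)} = -4320 - \left(\frac{32}{135} + \frac{1}{4} \cdot 5\right) = -4320 - \left(\frac{32}{135} + \frac{5}{4}\right) = -4320 - \frac{803}{540} = - \frac{2333603}{540}$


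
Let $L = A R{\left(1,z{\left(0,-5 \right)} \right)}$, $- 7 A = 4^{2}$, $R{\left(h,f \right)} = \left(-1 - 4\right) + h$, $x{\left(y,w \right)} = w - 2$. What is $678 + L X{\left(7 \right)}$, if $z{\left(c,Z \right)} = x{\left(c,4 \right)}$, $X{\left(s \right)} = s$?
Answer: $742$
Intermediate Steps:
$x{\left(y,w \right)} = -2 + w$
$z{\left(c,Z \right)} = 2$ ($z{\left(c,Z \right)} = -2 + 4 = 2$)
$R{\left(h,f \right)} = -5 + h$
$A = - \frac{16}{7}$ ($A = - \frac{4^{2}}{7} = \left(- \frac{1}{7}\right) 16 = - \frac{16}{7} \approx -2.2857$)
$L = \frac{64}{7}$ ($L = - \frac{16 \left(-5 + 1\right)}{7} = \left(- \frac{16}{7}\right) \left(-4\right) = \frac{64}{7} \approx 9.1429$)
$678 + L X{\left(7 \right)} = 678 + \frac{64}{7} \cdot 7 = 678 + 64 = 742$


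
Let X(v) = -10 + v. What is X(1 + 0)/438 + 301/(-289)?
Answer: -44813/42194 ≈ -1.0621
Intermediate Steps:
X(1 + 0)/438 + 301/(-289) = (-10 + (1 + 0))/438 + 301/(-289) = (-10 + 1)*(1/438) + 301*(-1/289) = -9*1/438 - 301/289 = -3/146 - 301/289 = -44813/42194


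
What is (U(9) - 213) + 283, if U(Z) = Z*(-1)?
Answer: 61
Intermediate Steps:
U(Z) = -Z
(U(9) - 213) + 283 = (-1*9 - 213) + 283 = (-9 - 213) + 283 = -222 + 283 = 61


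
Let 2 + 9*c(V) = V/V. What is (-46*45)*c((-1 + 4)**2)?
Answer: 230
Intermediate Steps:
c(V) = -1/9 (c(V) = -2/9 + (V/V)/9 = -2/9 + (1/9)*1 = -2/9 + 1/9 = -1/9)
(-46*45)*c((-1 + 4)**2) = -46*45*(-1/9) = -2070*(-1/9) = 230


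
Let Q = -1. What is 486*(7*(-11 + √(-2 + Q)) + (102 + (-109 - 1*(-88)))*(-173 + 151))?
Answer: -903474 + 3402*I*√3 ≈ -9.0347e+5 + 5892.4*I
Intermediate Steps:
486*(7*(-11 + √(-2 + Q)) + (102 + (-109 - 1*(-88)))*(-173 + 151)) = 486*(7*(-11 + √(-2 - 1)) + (102 + (-109 - 1*(-88)))*(-173 + 151)) = 486*(7*(-11 + √(-3)) + (102 + (-109 + 88))*(-22)) = 486*(7*(-11 + I*√3) + (102 - 21)*(-22)) = 486*((-77 + 7*I*√3) + 81*(-22)) = 486*((-77 + 7*I*√3) - 1782) = 486*(-1859 + 7*I*√3) = -903474 + 3402*I*√3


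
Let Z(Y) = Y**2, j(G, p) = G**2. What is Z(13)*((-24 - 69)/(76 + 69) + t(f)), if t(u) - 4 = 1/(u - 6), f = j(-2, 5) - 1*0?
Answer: 140101/290 ≈ 483.11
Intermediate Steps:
f = 4 (f = (-2)**2 - 1*0 = 4 + 0 = 4)
t(u) = 4 + 1/(-6 + u) (t(u) = 4 + 1/(u - 6) = 4 + 1/(-6 + u))
Z(13)*((-24 - 69)/(76 + 69) + t(f)) = 13**2*((-24 - 69)/(76 + 69) + (-23 + 4*4)/(-6 + 4)) = 169*(-93/145 + (-23 + 16)/(-2)) = 169*(-93*1/145 - 1/2*(-7)) = 169*(-93/145 + 7/2) = 169*(829/290) = 140101/290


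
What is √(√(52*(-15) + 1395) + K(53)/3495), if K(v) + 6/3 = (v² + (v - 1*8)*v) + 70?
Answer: √(2043410 + 1357225*√615)/1165 ≈ 5.1288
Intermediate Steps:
K(v) = 68 + v² + v*(-8 + v) (K(v) = -2 + ((v² + (v - 1*8)*v) + 70) = -2 + ((v² + (v - 8)*v) + 70) = -2 + ((v² + (-8 + v)*v) + 70) = -2 + ((v² + v*(-8 + v)) + 70) = -2 + (70 + v² + v*(-8 + v)) = 68 + v² + v*(-8 + v))
√(√(52*(-15) + 1395) + K(53)/3495) = √(√(52*(-15) + 1395) + (68 - 8*53 + 2*53²)/3495) = √(√(-780 + 1395) + (68 - 424 + 2*2809)*(1/3495)) = √(√615 + (68 - 424 + 5618)*(1/3495)) = √(√615 + 5262*(1/3495)) = √(√615 + 1754/1165) = √(1754/1165 + √615)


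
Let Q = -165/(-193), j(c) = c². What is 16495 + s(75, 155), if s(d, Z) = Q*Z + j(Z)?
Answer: 7845935/193 ≈ 40653.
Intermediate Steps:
Q = 165/193 (Q = -165*(-1/193) = 165/193 ≈ 0.85492)
s(d, Z) = Z² + 165*Z/193 (s(d, Z) = 165*Z/193 + Z² = Z² + 165*Z/193)
16495 + s(75, 155) = 16495 + (1/193)*155*(165 + 193*155) = 16495 + (1/193)*155*(165 + 29915) = 16495 + (1/193)*155*30080 = 16495 + 4662400/193 = 7845935/193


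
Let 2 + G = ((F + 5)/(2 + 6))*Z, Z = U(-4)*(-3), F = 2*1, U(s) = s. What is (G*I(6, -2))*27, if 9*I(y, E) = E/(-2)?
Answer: 51/2 ≈ 25.500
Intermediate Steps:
I(y, E) = -E/18 (I(y, E) = (E/(-2))/9 = (E*(-½))/9 = (-E/2)/9 = -E/18)
F = 2
Z = 12 (Z = -4*(-3) = 12)
G = 17/2 (G = -2 + ((2 + 5)/(2 + 6))*12 = -2 + (7/8)*12 = -2 + 21/2 = 17/2 ≈ 8.5000)
(G*I(6, -2))*27 = (17*(-1/18*(-2))/2)*27 = ((17/2)*(⅑))*27 = (17/18)*27 = 51/2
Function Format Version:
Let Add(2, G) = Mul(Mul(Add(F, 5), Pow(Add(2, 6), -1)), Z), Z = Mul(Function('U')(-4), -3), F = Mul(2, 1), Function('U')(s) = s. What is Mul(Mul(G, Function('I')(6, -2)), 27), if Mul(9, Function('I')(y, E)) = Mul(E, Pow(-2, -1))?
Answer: Rational(51, 2) ≈ 25.500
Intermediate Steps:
Function('I')(y, E) = Mul(Rational(-1, 18), E) (Function('I')(y, E) = Mul(Rational(1, 9), Mul(E, Pow(-2, -1))) = Mul(Rational(1, 9), Mul(E, Rational(-1, 2))) = Mul(Rational(1, 9), Mul(Rational(-1, 2), E)) = Mul(Rational(-1, 18), E))
F = 2
Z = 12 (Z = Mul(-4, -3) = 12)
G = Rational(17, 2) (G = Add(-2, Mul(Mul(Add(2, 5), Pow(Add(2, 6), -1)), 12)) = Add(-2, Mul(Mul(7, Pow(8, -1)), 12)) = Add(-2, Mul(Mul(7, Rational(1, 8)), 12)) = Add(-2, Mul(Rational(7, 8), 12)) = Add(-2, Rational(21, 2)) = Rational(17, 2) ≈ 8.5000)
Mul(Mul(G, Function('I')(6, -2)), 27) = Mul(Mul(Rational(17, 2), Mul(Rational(-1, 18), -2)), 27) = Mul(Mul(Rational(17, 2), Rational(1, 9)), 27) = Mul(Rational(17, 18), 27) = Rational(51, 2)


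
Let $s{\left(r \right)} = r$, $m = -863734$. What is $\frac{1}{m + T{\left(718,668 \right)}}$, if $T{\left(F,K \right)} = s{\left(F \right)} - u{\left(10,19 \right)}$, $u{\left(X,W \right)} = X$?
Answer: $- \frac{1}{863026} \approx -1.1587 \cdot 10^{-6}$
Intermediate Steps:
$T{\left(F,K \right)} = -10 + F$ ($T{\left(F,K \right)} = F - 10 = -10 + F$)
$\frac{1}{m + T{\left(718,668 \right)}} = \frac{1}{-863734 + \left(-10 + 718\right)} = \frac{1}{-863734 + 708} = \frac{1}{-863026} = - \frac{1}{863026}$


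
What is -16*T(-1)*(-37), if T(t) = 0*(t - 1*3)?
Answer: 0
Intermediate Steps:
T(t) = 0 (T(t) = 0*(t - 3) = 0*(-3 + t) = 0)
-16*T(-1)*(-37) = -16*0*(-37) = 0*(-37) = 0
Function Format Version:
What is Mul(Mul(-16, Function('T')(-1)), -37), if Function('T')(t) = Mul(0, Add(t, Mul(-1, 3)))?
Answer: 0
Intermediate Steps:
Function('T')(t) = 0 (Function('T')(t) = Mul(0, Add(t, -3)) = Mul(0, Add(-3, t)) = 0)
Mul(Mul(-16, Function('T')(-1)), -37) = Mul(Mul(-16, 0), -37) = Mul(0, -37) = 0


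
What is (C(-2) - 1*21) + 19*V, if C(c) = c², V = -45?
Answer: -872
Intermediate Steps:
(C(-2) - 1*21) + 19*V = ((-2)² - 1*21) + 19*(-45) = (4 - 21) - 855 = -17 - 855 = -872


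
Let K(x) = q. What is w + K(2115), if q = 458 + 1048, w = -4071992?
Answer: -4070486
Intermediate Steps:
q = 1506
K(x) = 1506
w + K(2115) = -4071992 + 1506 = -4070486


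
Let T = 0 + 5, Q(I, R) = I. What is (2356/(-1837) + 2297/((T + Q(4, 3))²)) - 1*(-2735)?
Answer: 410988548/148797 ≈ 2762.1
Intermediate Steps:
T = 5
(2356/(-1837) + 2297/((T + Q(4, 3))²)) - 1*(-2735) = (2356/(-1837) + 2297/((5 + 4)²)) - 1*(-2735) = (2356*(-1/1837) + 2297/(9²)) + 2735 = (-2356/1837 + 2297/81) + 2735 = 4028753/148797 + 2735 = 410988548/148797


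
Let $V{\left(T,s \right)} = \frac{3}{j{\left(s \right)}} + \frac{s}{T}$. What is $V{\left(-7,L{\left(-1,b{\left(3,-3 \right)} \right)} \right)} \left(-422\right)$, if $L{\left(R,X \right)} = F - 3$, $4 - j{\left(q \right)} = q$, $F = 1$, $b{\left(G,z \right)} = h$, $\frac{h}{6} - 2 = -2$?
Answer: $- \frac{2321}{7} \approx -331.57$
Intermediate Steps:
$h = 0$ ($h = 12 + 6 \left(-2\right) = 12 - 12 = 0$)
$b{\left(G,z \right)} = 0$
$j{\left(q \right)} = 4 - q$
$L{\left(R,X \right)} = -2$ ($L{\left(R,X \right)} = 1 - 3 = -2$)
$V{\left(T,s \right)} = \frac{3}{4 - s} + \frac{s}{T}$
$V{\left(-7,L{\left(-1,b{\left(3,-3 \right)} \right)} \right)} \left(-422\right) = \left(- \frac{3}{-4 - 2} - \frac{2}{-7}\right) \left(-422\right) = \left(- \frac{3}{-6} - - \frac{2}{7}\right) \left(-422\right) = \left(\left(-3\right) \left(- \frac{1}{6}\right) + \frac{2}{7}\right) \left(-422\right) = \left(\frac{1}{2} + \frac{2}{7}\right) \left(-422\right) = \frac{11}{14} \left(-422\right) = - \frac{2321}{7}$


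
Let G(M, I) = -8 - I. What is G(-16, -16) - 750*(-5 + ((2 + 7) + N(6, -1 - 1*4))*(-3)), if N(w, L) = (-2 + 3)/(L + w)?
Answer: 26258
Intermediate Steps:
N(w, L) = 1/(L + w)
G(-16, -16) - 750*(-5 + ((2 + 7) + N(6, -1 - 1*4))*(-3)) = (-8 - 1*(-16)) - 750*(-5 + ((2 + 7) + 1/((-1 - 1*4) + 6))*(-3)) = (-8 + 16) - 750*(-5 + (9 + 1/((-1 - 4) + 6))*(-3)) = 8 - 750*(-5 + (9 + 1/(-5 + 6))*(-3)) = 8 - 750*(-5 + (9 + 1/1)*(-3)) = 8 - 750*(-5 + (9 + 1)*(-3)) = 8 - 750*(-5 + 10*(-3)) = 8 - 750*(-5 - 30) = 8 - 750*(-35) = 8 + 26250 = 26258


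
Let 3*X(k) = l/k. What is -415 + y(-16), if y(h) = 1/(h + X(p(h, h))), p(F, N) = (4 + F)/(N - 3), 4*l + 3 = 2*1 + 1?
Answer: -6641/16 ≈ -415.06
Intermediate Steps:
l = 0 (l = -¾ + (2*1 + 1)/4 = -¾ + (2 + 1)/4 = -¾ + (¼)*3 = -¾ + ¾ = 0)
p(F, N) = (4 + F)/(-3 + N)
X(k) = 0 (X(k) = (0/k)/3 = (⅓)*0 = 0)
y(h) = 1/h (y(h) = 1/(h + 0) = 1/h)
-415 + y(-16) = -415 + 1/(-16) = -415 - 1/16 = -6641/16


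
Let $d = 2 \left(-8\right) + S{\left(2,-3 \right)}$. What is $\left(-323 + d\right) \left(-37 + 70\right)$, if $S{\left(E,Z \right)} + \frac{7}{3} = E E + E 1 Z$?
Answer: $-11330$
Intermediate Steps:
$S{\left(E,Z \right)} = - \frac{7}{3} + E^{2} + E Z$ ($S{\left(E,Z \right)} = - \frac{7}{3} + \left(E E + E 1 Z\right) = - \frac{7}{3} + \left(E^{2} + E Z\right) = - \frac{7}{3} + E^{2} + E Z$)
$d = - \frac{61}{3}$ ($d = 2 \left(-8\right) + \left(- \frac{7}{3} + 2^{2} + 2 \left(-3\right)\right) = -16 - \frac{13}{3} = - \frac{61}{3} \approx -20.333$)
$\left(-323 + d\right) \left(-37 + 70\right) = \left(-323 - \frac{61}{3}\right) \left(-37 + 70\right) = \left(- \frac{1030}{3}\right) 33 = -11330$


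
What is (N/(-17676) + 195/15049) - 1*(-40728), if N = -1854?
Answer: 601884931441/14778118 ≈ 40728.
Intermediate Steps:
(N/(-17676) + 195/15049) - 1*(-40728) = (-1854/(-17676) + 195/15049) - 1*(-40728) = (-1854*(-1/17676) + 195*(1/15049)) + 40728 = (103/982 + 195/15049) + 40728 = 1741537/14778118 + 40728 = 601884931441/14778118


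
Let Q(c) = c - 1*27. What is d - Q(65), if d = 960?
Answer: 922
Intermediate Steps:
Q(c) = -27 + c (Q(c) = c - 27 = -27 + c)
d - Q(65) = 960 - (-27 + 65) = 960 - 1*38 = 960 - 38 = 922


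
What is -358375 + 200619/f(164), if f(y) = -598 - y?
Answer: -91094123/254 ≈ -3.5864e+5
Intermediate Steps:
-358375 + 200619/f(164) = -358375 + 200619/(-598 - 1*164) = -358375 + 200619/(-598 - 164) = -358375 + 200619/(-762) = -358375 + 200619*(-1/762) = -358375 - 66873/254 = -91094123/254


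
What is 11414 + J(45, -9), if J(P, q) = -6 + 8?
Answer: 11416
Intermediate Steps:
J(P, q) = 2
11414 + J(45, -9) = 11414 + 2 = 11416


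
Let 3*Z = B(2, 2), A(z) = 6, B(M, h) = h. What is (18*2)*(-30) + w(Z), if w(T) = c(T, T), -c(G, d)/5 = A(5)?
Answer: -1110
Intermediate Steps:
Z = ⅔ (Z = (⅓)*2 = ⅔ ≈ 0.66667)
c(G, d) = -30 (c(G, d) = -5*6 = -30)
w(T) = -30
(18*2)*(-30) + w(Z) = (18*2)*(-30) - 30 = 36*(-30) - 30 = -1080 - 30 = -1110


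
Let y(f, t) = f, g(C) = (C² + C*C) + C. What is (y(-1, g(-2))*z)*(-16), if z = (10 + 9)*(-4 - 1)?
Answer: -1520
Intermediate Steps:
g(C) = C + 2*C² (g(C) = (C² + C²) + C = 2*C² + C = C + 2*C²)
z = -95 (z = 19*(-5) = -95)
(y(-1, g(-2))*z)*(-16) = -1*(-95)*(-16) = 95*(-16) = -1520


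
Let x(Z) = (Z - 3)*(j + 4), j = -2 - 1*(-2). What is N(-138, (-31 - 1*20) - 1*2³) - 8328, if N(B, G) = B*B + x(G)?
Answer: 10468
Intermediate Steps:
j = 0 (j = -2 + 2 = 0)
x(Z) = -12 + 4*Z (x(Z) = (Z - 3)*(0 + 4) = (-3 + Z)*4 = -12 + 4*Z)
N(B, G) = -12 + B² + 4*G (N(B, G) = B*B + (-12 + 4*G) = B² + (-12 + 4*G) = -12 + B² + 4*G)
N(-138, (-31 - 1*20) - 1*2³) - 8328 = (-12 + (-138)² + 4*((-31 - 1*20) - 1*2³)) - 8328 = (-12 + 19044 + 4*((-31 - 20) - 1*8)) - 8328 = (-12 + 19044 + 4*(-51 - 8)) - 8328 = (-12 + 19044 + 4*(-59)) - 8328 = (-12 + 19044 - 236) - 8328 = 18796 - 8328 = 10468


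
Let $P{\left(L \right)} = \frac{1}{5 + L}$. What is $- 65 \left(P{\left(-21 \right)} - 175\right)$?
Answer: $\frac{182065}{16} \approx 11379.0$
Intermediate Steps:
$- 65 \left(P{\left(-21 \right)} - 175\right) = - 65 \left(\frac{1}{5 - 21} - 175\right) = - 65 \left(\frac{1}{-16} - 175\right) = - 65 \left(- \frac{1}{16} - 175\right) = \left(-65\right) \left(- \frac{2801}{16}\right) = \frac{182065}{16}$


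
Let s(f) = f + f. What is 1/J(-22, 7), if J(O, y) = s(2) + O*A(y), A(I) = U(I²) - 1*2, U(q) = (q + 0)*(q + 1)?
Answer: -1/53852 ≈ -1.8569e-5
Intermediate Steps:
s(f) = 2*f
U(q) = q*(1 + q)
A(I) = -2 + I²*(1 + I²) (A(I) = I²*(1 + I²) - 1*2 = I²*(1 + I²) - 2 = -2 + I²*(1 + I²))
J(O, y) = 4 + O*(-2 + y² + y⁴) (J(O, y) = 2*2 + O*(-2 + y² + y⁴) = 4 + O*(-2 + y² + y⁴))
1/J(-22, 7) = 1/(4 - 22*(-2 + 7²*(1 + 7²))) = 1/(4 - 22*(-2 + 49*(1 + 49))) = 1/(4 - 22*(-2 + 49*50)) = 1/(4 - 22*(-2 + 2450)) = 1/(4 - 22*2448) = 1/(4 - 53856) = 1/(-53852) = -1/53852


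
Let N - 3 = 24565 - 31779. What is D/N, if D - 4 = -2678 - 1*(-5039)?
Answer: -2365/7211 ≈ -0.32797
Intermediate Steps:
D = 2365 (D = 4 + (-2678 - 1*(-5039)) = 4 + (-2678 + 5039) = 4 + 2361 = 2365)
N = -7211 (N = 3 + (24565 - 31779) = 3 - 7214 = -7211)
D/N = 2365/(-7211) = 2365*(-1/7211) = -2365/7211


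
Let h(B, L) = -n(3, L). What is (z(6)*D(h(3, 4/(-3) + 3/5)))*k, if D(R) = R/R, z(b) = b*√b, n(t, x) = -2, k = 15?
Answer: 90*√6 ≈ 220.45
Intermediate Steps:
z(b) = b^(3/2)
h(B, L) = 2 (h(B, L) = -1*(-2) = 2)
D(R) = 1
(z(6)*D(h(3, 4/(-3) + 3/5)))*k = (6^(3/2)*1)*15 = ((6*√6)*1)*15 = (6*√6)*15 = 90*√6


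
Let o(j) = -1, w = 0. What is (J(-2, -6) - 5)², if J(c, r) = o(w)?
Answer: 36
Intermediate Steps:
J(c, r) = -1
(J(-2, -6) - 5)² = (-1 - 5)² = (-6)² = 36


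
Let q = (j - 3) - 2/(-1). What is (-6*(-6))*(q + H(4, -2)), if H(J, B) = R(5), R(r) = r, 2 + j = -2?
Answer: 0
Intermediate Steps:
j = -4 (j = -2 - 2 = -4)
H(J, B) = 5
q = -5 (q = (-4 - 3) - 2/(-1) = -7 - 2*(-1) = -7 + 2 = -5)
(-6*(-6))*(q + H(4, -2)) = (-6*(-6))*(-5 + 5) = 36*0 = 0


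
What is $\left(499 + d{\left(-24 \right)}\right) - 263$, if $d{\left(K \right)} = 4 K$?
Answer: $140$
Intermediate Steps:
$\left(499 + d{\left(-24 \right)}\right) - 263 = \left(499 + 4 \left(-24\right)\right) - 263 = \left(499 - 96\right) - 263 = 403 - 263 = 140$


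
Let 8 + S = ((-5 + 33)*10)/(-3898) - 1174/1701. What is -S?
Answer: 29048258/3315249 ≈ 8.7620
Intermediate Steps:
S = -29048258/3315249 (S = -8 + (((-5 + 33)*10)/(-3898) - 1174/1701) = -8 + ((28*10)*(-1/3898) - 1174*1/1701) = -8 + (280*(-1/3898) - 1174/1701) = -8 + (-140/1949 - 1174/1701) = -8 - 2526266/3315249 = -29048258/3315249 ≈ -8.7620)
-S = -1*(-29048258/3315249) = 29048258/3315249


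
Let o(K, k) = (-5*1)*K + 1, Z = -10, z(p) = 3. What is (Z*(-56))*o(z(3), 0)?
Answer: -7840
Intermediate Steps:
o(K, k) = 1 - 5*K (o(K, k) = -5*K + 1 = 1 - 5*K)
(Z*(-56))*o(z(3), 0) = (-10*(-56))*(1 - 5*3) = 560*(1 - 15) = 560*(-14) = -7840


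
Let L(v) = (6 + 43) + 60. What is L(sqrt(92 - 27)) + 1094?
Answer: 1203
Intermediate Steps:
L(v) = 109 (L(v) = 49 + 60 = 109)
L(sqrt(92 - 27)) + 1094 = 109 + 1094 = 1203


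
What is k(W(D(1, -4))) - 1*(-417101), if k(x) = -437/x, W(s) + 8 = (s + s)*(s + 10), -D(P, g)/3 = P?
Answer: 20855487/50 ≈ 4.1711e+5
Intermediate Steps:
D(P, g) = -3*P
W(s) = -8 + 2*s*(10 + s) (W(s) = -8 + (s + s)*(s + 10) = -8 + (2*s)*(10 + s) = -8 + 2*s*(10 + s))
k(W(D(1, -4))) - 1*(-417101) = -437/(-8 + 2*(-3*1)**2 + 20*(-3*1)) - 1*(-417101) = -437/(-8 + 2*(-3)**2 + 20*(-3)) + 417101 = -437/(-8 + 2*9 - 60) + 417101 = -437/(-8 + 18 - 60) + 417101 = -437/(-50) + 417101 = -437*(-1/50) + 417101 = 437/50 + 417101 = 20855487/50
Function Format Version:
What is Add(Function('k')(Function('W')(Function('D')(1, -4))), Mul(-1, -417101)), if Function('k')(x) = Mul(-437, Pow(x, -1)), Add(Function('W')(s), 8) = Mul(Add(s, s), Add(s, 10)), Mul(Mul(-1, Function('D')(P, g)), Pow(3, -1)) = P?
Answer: Rational(20855487, 50) ≈ 4.1711e+5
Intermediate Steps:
Function('D')(P, g) = Mul(-3, P)
Function('W')(s) = Add(-8, Mul(2, s, Add(10, s))) (Function('W')(s) = Add(-8, Mul(Add(s, s), Add(s, 10))) = Add(-8, Mul(Mul(2, s), Add(10, s))) = Add(-8, Mul(2, s, Add(10, s))))
Add(Function('k')(Function('W')(Function('D')(1, -4))), Mul(-1, -417101)) = Add(Mul(-437, Pow(Add(-8, Mul(2, Pow(Mul(-3, 1), 2)), Mul(20, Mul(-3, 1))), -1)), Mul(-1, -417101)) = Add(Mul(-437, Pow(Add(-8, Mul(2, Pow(-3, 2)), Mul(20, -3)), -1)), 417101) = Add(Mul(-437, Pow(Add(-8, Mul(2, 9), -60), -1)), 417101) = Add(Mul(-437, Pow(Add(-8, 18, -60), -1)), 417101) = Add(Mul(-437, Pow(-50, -1)), 417101) = Add(Mul(-437, Rational(-1, 50)), 417101) = Add(Rational(437, 50), 417101) = Rational(20855487, 50)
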